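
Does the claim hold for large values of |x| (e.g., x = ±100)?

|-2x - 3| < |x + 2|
x = 100: LHS = |-2·100 - 3| = |-203| = 203, RHS = |100 + 2| = |102| = 102; 203 < 102 — FAILS
x = -100: LHS = |-2·(-100) - 3| = |197| = 197, RHS = |(-100) + 2| = |-98| = 98; 197 < 98 — FAILS

Answer: No, fails for both x = 100 and x = -100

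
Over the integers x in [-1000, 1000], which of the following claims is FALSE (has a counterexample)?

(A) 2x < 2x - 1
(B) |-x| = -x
(A) x = 0: LHS = 2·0 = 0, RHS = 2·0 - 1 = -1; 0 < -1 — FAILS
(B) x = 1: LHS = |-1| = 1; 1 = -1 — FAILS

Answer: Both A and B are false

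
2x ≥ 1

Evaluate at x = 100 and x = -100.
x = 100: LHS = 2·100 = 200; 200 ≥ 1 — holds
x = -100: LHS = 2·(-100) = -200; -200 ≥ 1 — FAILS

Answer: Partially: holds for x = 100, fails for x = -100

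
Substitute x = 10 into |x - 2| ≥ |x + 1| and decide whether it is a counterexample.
Substitute x = 10 into the relation:
x = 10: LHS = |10 - 2| = |8| = 8, RHS = |10 + 1| = |11| = 11; 8 ≥ 11 — FAILS

Since the claim fails at x = 10, this value is a counterexample.

Answer: Yes, x = 10 is a counterexample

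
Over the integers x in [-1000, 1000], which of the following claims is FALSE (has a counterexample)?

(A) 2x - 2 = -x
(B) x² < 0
(A) x = 0: LHS = 2·0 - 2 = -2, RHS = -0 = 0; -2 = 0 — FAILS
(B) x = 0: LHS = 0² = 0; 0 < 0 — FAILS

Answer: Both A and B are false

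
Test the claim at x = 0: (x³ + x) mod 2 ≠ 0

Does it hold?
x = 0: LHS = (0³ + 0) mod 2 = 0 mod 2 = 0; 0 ≠ 0 — FAILS

The relation fails at x = 0, so x = 0 is a counterexample.

Answer: No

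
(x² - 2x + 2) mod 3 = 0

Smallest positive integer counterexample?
Testing positive integers:
x = 1: LHS = (1² - 2·1 + 2) mod 3 = 1 mod 3 = 1; 1 = 0 — FAILS  ← smallest positive counterexample

Answer: x = 1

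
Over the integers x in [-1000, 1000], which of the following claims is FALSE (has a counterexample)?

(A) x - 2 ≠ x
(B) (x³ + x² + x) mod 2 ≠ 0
(A) Over all integers in [-1000, 1000], LHS − RHS is always negative; it is closest to 0 at x = 0, where it equals -2:
x = 0: LHS = 0 - 2 = -2; -2 ≠ 0 — holds
At the ends of the range:
x = -1000: LHS = (-1000) - 2 = -1002; -1002 ≠ -1000 — holds
x = 1000: LHS = 1000 - 2 = 998; 998 ≠ 1000 — holds
Hence LHS − RHS is never 0, i.e. the two sides are never equal, so the relation holds for every integer in [-1000, 1000].

(B) x = 0: LHS = (0³ + 0² + 0) mod 2 = 0 mod 2 = 0; 0 ≠ 0 — FAILS

Only (B) has a counterexample.

Answer: B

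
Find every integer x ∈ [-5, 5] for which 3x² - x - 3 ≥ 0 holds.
Holds for: {-5, -4, -3, -2, -1, 2, 3, 4, 5}
Fails for: {0, 1}

Answer: {-5, -4, -3, -2, -1, 2, 3, 4, 5}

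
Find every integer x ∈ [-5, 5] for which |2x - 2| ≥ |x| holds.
Holds for: {-5, -4, -3, -2, -1, 0, 2, 3, 4, 5}
Fails for: {1}

Answer: {-5, -4, -3, -2, -1, 0, 2, 3, 4, 5}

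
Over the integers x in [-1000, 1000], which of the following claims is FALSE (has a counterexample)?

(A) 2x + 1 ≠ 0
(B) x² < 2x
(A) Track d = LHS − RHS over the integers in [-1000, 1000]. Equality would need d = 0, but d changes sign only between consecutive integers, jumping over 0:
x = -1: LHS = 2·(-1) + 1 = -1; -1 ≠ 0 — holds  (d = -1)
x = 0: LHS = 2·0 + 1 = 1; 1 ≠ 0 — holds  (d = 1)
Away from these crossings d keeps a constant sign, and checking every integer in [-1000, 1000] confirms d ≠ 0 throughout. Hence the two sides are never equal, so the relation holds for every integer in [-1000, 1000].

(B) x = 0: LHS = 0² = 0, RHS = 2·0 = 0; 0 < 0 — FAILS

Only (B) has a counterexample.

Answer: B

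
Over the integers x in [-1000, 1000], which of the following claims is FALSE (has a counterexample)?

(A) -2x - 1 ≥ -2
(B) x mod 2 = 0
(A) x = 1: LHS = -2·1 - 1 = -3; -3 ≥ -2 — FAILS
(B) x = 1: LHS = 1 mod 2 = 1; 1 = 0 — FAILS

Answer: Both A and B are false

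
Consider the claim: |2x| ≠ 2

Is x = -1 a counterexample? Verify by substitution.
Substitute x = -1 into the relation:
x = -1: LHS = |2·(-1)| = |-2| = 2; 2 ≠ 2 — FAILS

Since the claim fails at x = -1, this value is a counterexample.

Answer: Yes, x = -1 is a counterexample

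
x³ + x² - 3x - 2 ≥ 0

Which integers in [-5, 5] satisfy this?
Holds for: {-2, -1, 2, 3, 4, 5}
Fails for: {-5, -4, -3, 0, 1}

Answer: {-2, -1, 2, 3, 4, 5}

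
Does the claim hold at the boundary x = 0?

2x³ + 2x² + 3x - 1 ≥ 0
x = 0: LHS = 2·0³ + 2·0² + 3·0 - 1 = -1; -1 ≥ 0 — FAILS

The relation fails at x = 0, so x = 0 is a counterexample.

Answer: No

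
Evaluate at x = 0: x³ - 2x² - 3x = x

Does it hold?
x = 0: LHS = 0³ - 2·0² - 3·0 = 0; 0 = 0 — holds

The relation is satisfied at x = 0.

Answer: Yes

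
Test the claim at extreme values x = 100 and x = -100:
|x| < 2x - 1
x = 100: LHS = |100| = 100, RHS = 2·100 - 1 = 199; 100 < 199 — holds
x = -100: LHS = |-100| = 100, RHS = 2·(-100) - 1 = -201; 100 < -201 — FAILS

Answer: Partially: holds for x = 100, fails for x = -100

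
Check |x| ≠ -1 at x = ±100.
x = 100: LHS = |100| = 100; 100 ≠ -1 — holds
x = -100: LHS = |-100| = 100; 100 ≠ -1 — holds

Answer: Yes, holds for both x = 100 and x = -100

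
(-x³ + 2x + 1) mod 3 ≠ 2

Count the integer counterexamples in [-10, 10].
Counterexamples in [-10, 10]: {-8, -5, -2, 1, 4, 7, 10}.

Counting them gives 7 values.

Answer: 7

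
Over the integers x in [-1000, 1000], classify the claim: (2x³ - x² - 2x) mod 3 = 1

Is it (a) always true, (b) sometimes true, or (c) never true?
For a polynomial with integer coefficients, its value mod 3 depends only on x mod 3, so it suffices to check one representative of each residue class, x = 0, 1, 2:
x = 0: LHS = (2·0³ - 0² - 2·0) mod 3 = 0 mod 3 = 0; 0 = 1 — FAILS
x = 1: LHS = (2·1³ - 1² - 2·1) mod 3 = (-1) mod 3 = 2; 2 = 1 — FAILS
x = 2: LHS = (2·2³ - 2² - 2·2) mod 3 = 8 mod 3 = 2; 2 = 1 — FAILS
The relation fails in every residue class, so the claimed relation (=) fails for every integer in [-1000, 1000].

No integer in the range satisfies it.

Answer: Never true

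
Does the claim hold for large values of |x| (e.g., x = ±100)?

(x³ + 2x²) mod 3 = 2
x = 100: LHS = (100³ + 2·100²) mod 3 = 1020000 mod 3 = 0; 0 = 2 — FAILS
x = -100: LHS = ((-100)³ + 2·(-100)²) mod 3 = (-980000) mod 3 = 1; 1 = 2 — FAILS

Answer: No, fails for both x = 100 and x = -100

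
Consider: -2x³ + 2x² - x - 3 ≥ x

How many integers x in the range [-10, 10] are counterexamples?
Counterexamples in [-10, 10]: {0, 1, 2, 3, 4, 5, 6, 7, 8, 9, 10}.

Counting them gives 11 values.

Answer: 11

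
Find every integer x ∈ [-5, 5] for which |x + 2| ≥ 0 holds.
An absolute value is never negative, so the left side is ≥ 0 for every x, while the right side is 0. Tightest case in [-5, 5] is x = -2:
x = -2: LHS = |(-2) + 2| = |0| = 0; 0 ≥ 0 — holds
Hence LHS − RHS is never negative, i.e. LHS ≥ RHS throughout, so the relation holds for every integer in [-5, 5].

Answer: All integers in [-5, 5]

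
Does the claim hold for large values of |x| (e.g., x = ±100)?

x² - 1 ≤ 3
x = 100: LHS = 100² - 1 = 9999; 9999 ≤ 3 — FAILS
x = -100: LHS = (-100)² - 1 = 9999; 9999 ≤ 3 — FAILS

Answer: No, fails for both x = 100 and x = -100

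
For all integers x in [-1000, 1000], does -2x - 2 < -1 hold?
The claim fails at x = -1:
x = -1: LHS = -2·(-1) - 2 = 0; 0 < -1 — FAILS

Because a single integer refutes it, the statement is false.

Answer: False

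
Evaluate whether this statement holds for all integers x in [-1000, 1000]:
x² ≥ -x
Over all integers in [-1000, 1000], LHS − RHS is smallest at x = 0, where it equals 0:
x = 0: LHS = 0² = 0, RHS = -0 = 0; 0 ≥ 0 — holds
At the ends of the range:
x = -1000: LHS = (-1000)² = 1000000, RHS = -(-1000) = 1000; 1000000 ≥ 1000 — holds
x = 1000: LHS = 1000² = 1000000; 1000000 ≥ -1000 — holds
Hence LHS − RHS is never negative, i.e. LHS ≥ RHS throughout, so the relation holds for every integer in [-1000, 1000].

No counterexample exists.

Answer: True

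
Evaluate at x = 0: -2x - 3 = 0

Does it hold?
x = 0: LHS = -2·0 - 3 = -3; -3 = 0 — FAILS

The relation fails at x = 0, so x = 0 is a counterexample.

Answer: No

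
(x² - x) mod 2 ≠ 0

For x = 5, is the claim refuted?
Substitute x = 5 into the relation:
x = 5: LHS = (5² - 5) mod 2 = 20 mod 2 = 0; 0 ≠ 0 — FAILS

Since the claim fails at x = 5, this value is a counterexample.

Answer: Yes, x = 5 is a counterexample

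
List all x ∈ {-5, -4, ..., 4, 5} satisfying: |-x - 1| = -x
Track d = LHS − RHS over the integers in [-5, 5]. Equality would need d = 0, but d changes sign only between consecutive integers, jumping over 0:
x = -1: LHS = |-(-1) - 1| = |0| = 0, RHS = -(-1) = 1; 0 = 1 — FAILS  (d = -1)
x = 0: LHS = |-0 - 1| = |-1| = 1, RHS = -0 = 0; 1 = 0 — FAILS  (d = 1)
Away from these crossings d keeps a constant sign, and checking every integer in [-5, 5] confirms d ≠ 0 throughout. Hence the two sides are never equal, so the claimed relation (=) fails for every integer in [-5, 5].

Answer: None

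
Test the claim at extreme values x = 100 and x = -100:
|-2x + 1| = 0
x = 100: LHS = |-2·100 + 1| = |-199| = 199; 199 = 0 — FAILS
x = -100: LHS = |-2·(-100) + 1| = |201| = 201; 201 = 0 — FAILS

Answer: No, fails for both x = 100 and x = -100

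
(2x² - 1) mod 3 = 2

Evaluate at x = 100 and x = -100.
x = 100: LHS = (2·100² - 1) mod 3 = 19999 mod 3 = 1; 1 = 2 — FAILS
x = -100: LHS = (2·(-100)² - 1) mod 3 = 19999 mod 3 = 1; 1 = 2 — FAILS

Answer: No, fails for both x = 100 and x = -100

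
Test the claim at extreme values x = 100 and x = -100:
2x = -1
x = 100: LHS = 2·100 = 200; 200 = -1 — FAILS
x = -100: LHS = 2·(-100) = -200; -200 = -1 — FAILS

Answer: No, fails for both x = 100 and x = -100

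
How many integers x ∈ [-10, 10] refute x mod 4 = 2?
Counterexamples in [-10, 10]: {-9, -8, -7, -5, -4, -3, -1, 0, 1, 3, 4, 5, 7, 8, 9}.

Counting them gives 15 values.

Answer: 15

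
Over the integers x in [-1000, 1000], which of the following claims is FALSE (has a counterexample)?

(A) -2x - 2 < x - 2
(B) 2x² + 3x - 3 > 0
(A) x = 0: LHS = -2·0 - 2 = -2, RHS = 0 - 2 = -2; -2 < -2 — FAILS
(B) x = 0: LHS = 2·0² + 3·0 - 3 = -3; -3 > 0 — FAILS

Answer: Both A and B are false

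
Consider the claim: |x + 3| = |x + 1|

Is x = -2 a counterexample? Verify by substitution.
Substitute x = -2 into the relation:
x = -2: LHS = |(-2) + 3| = |1| = 1, RHS = |(-2) + 1| = |-1| = 1; 1 = 1 — holds

The claim holds here, so x = -2 is not a counterexample. (A counterexample exists elsewhere, e.g. x = 0.)

Answer: No, x = -2 is not a counterexample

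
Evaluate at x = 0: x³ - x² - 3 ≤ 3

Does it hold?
x = 0: LHS = 0³ - 0² - 3 = -3; -3 ≤ 3 — holds

The relation is satisfied at x = 0.

Answer: Yes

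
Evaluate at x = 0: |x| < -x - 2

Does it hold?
x = 0: LHS = |0| = 0, RHS = -0 - 2 = -2; 0 < -2 — FAILS

The relation fails at x = 0, so x = 0 is a counterexample.

Answer: No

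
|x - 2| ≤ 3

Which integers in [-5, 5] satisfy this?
Holds for: {-1, 0, 1, 2, 3, 4, 5}
Fails for: {-5, -4, -3, -2}

Answer: {-1, 0, 1, 2, 3, 4, 5}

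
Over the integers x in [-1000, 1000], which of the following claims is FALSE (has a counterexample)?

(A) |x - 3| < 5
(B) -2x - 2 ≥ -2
(A) x = -2: LHS = |(-2) - 3| = |-5| = 5; 5 < 5 — FAILS
(B) x = 1: LHS = -2·1 - 2 = -4; -4 ≥ -2 — FAILS

Answer: Both A and B are false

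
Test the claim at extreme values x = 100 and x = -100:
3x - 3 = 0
x = 100: LHS = 3·100 - 3 = 297; 297 = 0 — FAILS
x = -100: LHS = 3·(-100) - 3 = -303; -303 = 0 — FAILS

Answer: No, fails for both x = 100 and x = -100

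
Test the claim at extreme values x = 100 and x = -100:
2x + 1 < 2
x = 100: LHS = 2·100 + 1 = 201; 201 < 2 — FAILS
x = -100: LHS = 2·(-100) + 1 = -199; -199 < 2 — holds

Answer: Partially: fails for x = 100, holds for x = -100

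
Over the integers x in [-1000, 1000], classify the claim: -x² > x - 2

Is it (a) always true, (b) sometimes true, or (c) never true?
Holds at x = 0: LHS = -0² = 0, RHS = 0 - 2 = -2; 0 > -2 — holds
Fails at x = 1: LHS = -1² = -1, RHS = 1 - 2 = -1; -1 > -1 — FAILS
It is satisfied by some integers in the range but not all.

Answer: Sometimes true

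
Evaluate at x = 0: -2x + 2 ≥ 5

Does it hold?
x = 0: LHS = -2·0 + 2 = 2; 2 ≥ 5 — FAILS

The relation fails at x = 0, so x = 0 is a counterexample.

Answer: No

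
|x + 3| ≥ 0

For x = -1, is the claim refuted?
Substitute x = -1 into the relation:
x = -1: LHS = |(-1) + 3| = |2| = 2; 2 ≥ 0 — holds

The relation holds at x = -1, so it is not a counterexample.

Answer: No, x = -1 is not a counterexample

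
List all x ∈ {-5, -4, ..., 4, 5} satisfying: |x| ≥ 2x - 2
Holds for: {-5, -4, -3, -2, -1, 0, 1, 2}
Fails for: {3, 4, 5}

Answer: {-5, -4, -3, -2, -1, 0, 1, 2}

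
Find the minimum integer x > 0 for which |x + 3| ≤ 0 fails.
Testing positive integers:
x = 1: LHS = |1 + 3| = |4| = 4; 4 ≤ 0 — FAILS  ← smallest positive counterexample

Answer: x = 1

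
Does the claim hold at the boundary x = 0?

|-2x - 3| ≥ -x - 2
x = 0: LHS = |-2·0 - 3| = |-3| = 3, RHS = -0 - 2 = -2; 3 ≥ -2 — holds

The relation is satisfied at x = 0.

Answer: Yes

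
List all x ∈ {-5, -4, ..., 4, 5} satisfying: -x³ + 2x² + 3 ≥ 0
Holds for: {-5, -4, -3, -2, -1, 0, 1, 2}
Fails for: {3, 4, 5}

Answer: {-5, -4, -3, -2, -1, 0, 1, 2}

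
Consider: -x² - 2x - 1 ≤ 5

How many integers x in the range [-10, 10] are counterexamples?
Over all integers in [-10, 10], LHS − RHS is largest at x = -1, where it equals -5:
x = -1: LHS = -(-1)² - 2·(-1) - 1 = 0; 0 ≤ 5 — holds
At the ends of the range:
x = -10: LHS = -(-10)² - 2·(-10) - 1 = -81; -81 ≤ 5 — holds
x = 10: LHS = -10² - 2·10 - 1 = -121; -121 ≤ 5 — holds
Hence LHS − RHS is never positive, i.e. LHS ≤ RHS throughout, so the relation holds for every integer in [-10, 10].

No counterexample appears in that range.

Answer: 0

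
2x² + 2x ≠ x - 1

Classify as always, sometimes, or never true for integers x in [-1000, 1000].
Over all integers in [-1000, 1000], LHS − RHS is always positive; it is smallest at x = 0, where it equals 1:
x = 0: LHS = 2·0² + 2·0 = 0, RHS = 0 - 1 = -1; 0 ≠ -1 — holds
At the ends of the range:
x = -1000: LHS = 2·(-1000)² + 2·(-1000) = 1998000, RHS = (-1000) - 1 = -1001; 1998000 ≠ -1001 — holds
x = 1000: LHS = 2·1000² + 2·1000 = 2002000, RHS = 1000 - 1 = 999; 2002000 ≠ 999 — holds
Hence LHS − RHS is never 0, i.e. the two sides are never equal, so the relation holds for every integer in [-1000, 1000].

No counterexample exists.

Answer: Always true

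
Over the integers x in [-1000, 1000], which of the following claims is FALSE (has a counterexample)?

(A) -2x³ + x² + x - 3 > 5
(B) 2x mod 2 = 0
(A) x = 0: LHS = -2·0³ + 0² + 0 - 3 = -3; -3 > 5 — FAILS

(B) For a polynomial with integer coefficients, its value mod 2 depends only on x mod 2, so it suffices to check one representative of each residue class, x = 0, 1:
x = 0: LHS = (2·0) mod 2 = 0 mod 2 = 0; 0 = 0 — holds
x = 1: LHS = (2·1) mod 2 = 2 mod 2 = 0; 0 = 0 — holds
The relation holds in every residue class, so the relation holds for every integer in [-1000, 1000].

Only (A) has a counterexample.

Answer: A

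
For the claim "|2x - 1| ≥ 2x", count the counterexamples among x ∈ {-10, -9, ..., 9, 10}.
Counterexamples in [-10, 10]: {1, 2, 3, 4, 5, 6, 7, 8, 9, 10}.

Counting them gives 10 values.

Answer: 10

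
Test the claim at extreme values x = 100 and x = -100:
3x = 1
x = 100: LHS = 3·100 = 300; 300 = 1 — FAILS
x = -100: LHS = 3·(-100) = -300; -300 = 1 — FAILS

Answer: No, fails for both x = 100 and x = -100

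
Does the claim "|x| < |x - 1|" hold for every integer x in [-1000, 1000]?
The claim fails at x = 1:
x = 1: LHS = |1| = 1, RHS = |1 - 1| = |0| = 0; 1 < 0 — FAILS

Because a single integer refutes it, the statement is false.

Answer: False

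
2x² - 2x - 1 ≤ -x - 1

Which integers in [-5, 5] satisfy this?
Holds for: {0}
Fails for: {-5, -4, -3, -2, -1, 1, 2, 3, 4, 5}

Answer: {0}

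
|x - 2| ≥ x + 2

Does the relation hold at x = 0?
x = 0: LHS = |0 - 2| = |-2| = 2, RHS = 0 + 2 = 2; 2 ≥ 2 — holds

The relation is satisfied at x = 0.

Answer: Yes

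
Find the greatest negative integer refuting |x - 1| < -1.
Testing negative integers from -1 downward:
x = -1: LHS = |(-1) - 1| = |-2| = 2; 2 < -1 — FAILS  ← closest negative counterexample to 0

Answer: x = -1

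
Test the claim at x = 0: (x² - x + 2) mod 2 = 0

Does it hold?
x = 0: LHS = (0² - 0 + 2) mod 2 = 2 mod 2 = 0; 0 = 0 — holds

The relation is satisfied at x = 0.

Answer: Yes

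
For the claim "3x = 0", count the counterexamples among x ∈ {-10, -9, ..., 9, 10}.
Counterexamples in [-10, 10]: {-10, -9, -8, -7, -6, -5, -4, -3, -2, -1, 1, 2, 3, 4, 5, 6, 7, 8, 9, 10}.

Counting them gives 20 values.

Answer: 20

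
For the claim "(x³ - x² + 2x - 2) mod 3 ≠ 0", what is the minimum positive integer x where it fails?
Testing positive integers:
x = 1: LHS = (1³ - 1² + 2·1 - 2) mod 3 = 0 mod 3 = 0; 0 ≠ 0 — FAILS  ← smallest positive counterexample

Answer: x = 1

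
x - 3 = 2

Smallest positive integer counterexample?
Testing positive integers:
x = 1: LHS = 1 - 3 = -2; -2 = 2 — FAILS  ← smallest positive counterexample

Answer: x = 1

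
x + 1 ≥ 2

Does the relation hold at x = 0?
x = 0: LHS = 0 + 1 = 1; 1 ≥ 2 — FAILS

The relation fails at x = 0, so x = 0 is a counterexample.

Answer: No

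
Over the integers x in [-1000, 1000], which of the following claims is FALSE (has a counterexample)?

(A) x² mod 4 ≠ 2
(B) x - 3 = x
(A) For a polynomial with integer coefficients, its value mod 4 depends only on x mod 4, so it suffices to check one representative of each residue class, x = 0, 1, 2, 3:
x = 0: LHS = (0²) mod 4 = 0 mod 4 = 0; 0 ≠ 2 — holds
x = 1: LHS = (1²) mod 4 = 1 mod 4 = 1; 1 ≠ 2 — holds
x = 2: LHS = (2²) mod 4 = 4 mod 4 = 0; 0 ≠ 2 — holds
x = 3: LHS = (3²) mod 4 = 9 mod 4 = 1; 1 ≠ 2 — holds
The relation holds in every residue class, so the relation holds for every integer in [-1000, 1000].

(B) x = 0: LHS = 0 - 3 = -3; -3 = 0 — FAILS

Only (B) has a counterexample.

Answer: B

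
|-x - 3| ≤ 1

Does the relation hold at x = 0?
x = 0: LHS = |-0 - 3| = |-3| = 3; 3 ≤ 1 — FAILS

The relation fails at x = 0, so x = 0 is a counterexample.

Answer: No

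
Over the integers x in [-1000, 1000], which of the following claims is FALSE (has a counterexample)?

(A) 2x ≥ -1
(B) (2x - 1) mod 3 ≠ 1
(A) x = -1: LHS = 2·(-1) = -2; -2 ≥ -1 — FAILS
(B) x = 1: LHS = (2·1 - 1) mod 3 = 1 mod 3 = 1; 1 ≠ 1 — FAILS

Answer: Both A and B are false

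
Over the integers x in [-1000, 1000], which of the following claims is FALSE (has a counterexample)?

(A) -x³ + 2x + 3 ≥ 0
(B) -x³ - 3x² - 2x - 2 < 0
(A) x = 2: LHS = -2³ + 2·2 + 3 = -1; -1 ≥ 0 — FAILS
(B) x = -3: LHS = -(-3)³ - 3·(-3)² - 2·(-3) - 2 = 4; 4 < 0 — FAILS

Answer: Both A and B are false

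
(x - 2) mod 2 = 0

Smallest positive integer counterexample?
Testing positive integers:
x = 1: LHS = (1 - 2) mod 2 = (-1) mod 2 = 1; 1 = 0 — FAILS  ← smallest positive counterexample

Answer: x = 1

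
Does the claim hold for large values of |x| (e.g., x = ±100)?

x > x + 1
x = 100: RHS = 100 + 1 = 101; 100 > 101 — FAILS
x = -100: RHS = (-100) + 1 = -99; -100 > -99 — FAILS

Answer: No, fails for both x = 100 and x = -100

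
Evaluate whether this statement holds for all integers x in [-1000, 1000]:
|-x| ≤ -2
The claim fails at x = 0:
x = 0: LHS = |-0| = |0| = 0; 0 ≤ -2 — FAILS

Because a single integer refutes it, the statement is false.

Answer: False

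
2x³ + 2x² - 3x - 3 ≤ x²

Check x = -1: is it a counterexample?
Substitute x = -1 into the relation:
x = -1: LHS = 2·(-1)³ + 2·(-1)² - 3·(-1) - 3 = 0, RHS = (-1)² = 1; 0 ≤ 1 — holds

The claim holds here, so x = -1 is not a counterexample. (A counterexample exists elsewhere, e.g. x = 2.)

Answer: No, x = -1 is not a counterexample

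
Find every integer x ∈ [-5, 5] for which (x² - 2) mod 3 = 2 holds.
Holds for: {-5, -4, -2, -1, 1, 2, 4, 5}
Fails for: {-3, 0, 3}

Answer: {-5, -4, -2, -1, 1, 2, 4, 5}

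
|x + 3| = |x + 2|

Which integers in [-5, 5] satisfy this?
Track d = LHS − RHS over the integers in [-5, 5]. Equality would need d = 0, but d changes sign only between consecutive integers, jumping over 0:
x = -3: LHS = |(-3) + 3| = |0| = 0, RHS = |(-3) + 2| = |-1| = 1; 0 = 1 — FAILS  (d = -1)
x = -2: LHS = |(-2) + 3| = |1| = 1, RHS = |(-2) + 2| = |0| = 0; 1 = 0 — FAILS  (d = 1)
Away from these crossings d keeps a constant sign, and checking every integer in [-5, 5] confirms d ≠ 0 throughout. Hence the two sides are never equal, so the claimed relation (=) fails for every integer in [-5, 5].

Answer: None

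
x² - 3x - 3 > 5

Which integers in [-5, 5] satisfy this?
Holds for: {-5, -4, -3, -2, 5}
Fails for: {-1, 0, 1, 2, 3, 4}

Answer: {-5, -4, -3, -2, 5}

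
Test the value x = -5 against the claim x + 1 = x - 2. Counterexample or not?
Substitute x = -5 into the relation:
x = -5: LHS = (-5) + 1 = -4, RHS = (-5) - 2 = -7; -4 = -7 — FAILS

Since the claim fails at x = -5, this value is a counterexample.

Answer: Yes, x = -5 is a counterexample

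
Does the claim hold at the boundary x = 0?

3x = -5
x = 0: LHS = 3·0 = 0; 0 = -5 — FAILS

The relation fails at x = 0, so x = 0 is a counterexample.

Answer: No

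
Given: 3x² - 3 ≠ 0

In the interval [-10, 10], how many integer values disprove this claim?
Counterexamples in [-10, 10]: {-1, 1}.

Counting them gives 2 values.

Answer: 2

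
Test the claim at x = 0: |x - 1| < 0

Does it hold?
x = 0: LHS = |0 - 1| = |-1| = 1; 1 < 0 — FAILS

The relation fails at x = 0, so x = 0 is a counterexample.

Answer: No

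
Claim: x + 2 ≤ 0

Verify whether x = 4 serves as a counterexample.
Substitute x = 4 into the relation:
x = 4: LHS = 4 + 2 = 6; 6 ≤ 0 — FAILS

Since the claim fails at x = 4, this value is a counterexample.

Answer: Yes, x = 4 is a counterexample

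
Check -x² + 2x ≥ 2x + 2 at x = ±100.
x = 100: LHS = -100² + 2·100 = -9800, RHS = 2·100 + 2 = 202; -9800 ≥ 202 — FAILS
x = -100: LHS = -(-100)² + 2·(-100) = -10200, RHS = 2·(-100) + 2 = -198; -10200 ≥ -198 — FAILS

Answer: No, fails for both x = 100 and x = -100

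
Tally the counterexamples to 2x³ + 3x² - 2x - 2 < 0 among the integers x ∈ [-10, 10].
Counterexamples in [-10, 10]: {-1, 1, 2, 3, 4, 5, 6, 7, 8, 9, 10}.

Counting them gives 11 values.

Answer: 11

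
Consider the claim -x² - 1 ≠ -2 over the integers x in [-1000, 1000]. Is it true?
The claim fails at x = 1:
x = 1: LHS = -1² - 1 = -2; -2 ≠ -2 — FAILS

Because a single integer refutes it, the statement is false.

Answer: False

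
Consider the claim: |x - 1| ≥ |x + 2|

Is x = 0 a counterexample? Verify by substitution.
Substitute x = 0 into the relation:
x = 0: LHS = |0 - 1| = |-1| = 1, RHS = |0 + 2| = |2| = 2; 1 ≥ 2 — FAILS

Since the claim fails at x = 0, this value is a counterexample.

Answer: Yes, x = 0 is a counterexample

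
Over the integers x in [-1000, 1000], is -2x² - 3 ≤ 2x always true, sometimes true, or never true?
Over all integers in [-1000, 1000], LHS − RHS is largest at x = 0, where it equals -3:
x = 0: LHS = -2·0² - 3 = -3, RHS = 2·0 = 0; -3 ≤ 0 — holds
At the ends of the range:
x = -1000: LHS = -2·(-1000)² - 3 = -2000003, RHS = 2·(-1000) = -2000; -2000003 ≤ -2000 — holds
x = 1000: LHS = -2·1000² - 3 = -2000003, RHS = 2·1000 = 2000; -2000003 ≤ 2000 — holds
Hence LHS − RHS is never positive, i.e. LHS ≤ RHS throughout, so the relation holds for every integer in [-1000, 1000].

No counterexample exists.

Answer: Always true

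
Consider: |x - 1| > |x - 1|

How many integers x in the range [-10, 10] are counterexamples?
Counterexamples in [-10, 10]: {-10, -9, -8, -7, -6, -5, -4, -3, -2, -1, 0, 1, 2, 3, 4, 5, 6, 7, 8, 9, 10}.

Counting them gives 21 values.

Answer: 21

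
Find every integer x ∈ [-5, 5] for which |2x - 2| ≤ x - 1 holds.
Holds for: {1}
Fails for: {-5, -4, -3, -2, -1, 0, 2, 3, 4, 5}

Answer: {1}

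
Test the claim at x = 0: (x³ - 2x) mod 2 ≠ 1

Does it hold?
x = 0: LHS = (0³ - 2·0) mod 2 = 0 mod 2 = 0; 0 ≠ 1 — holds

The relation is satisfied at x = 0.

Answer: Yes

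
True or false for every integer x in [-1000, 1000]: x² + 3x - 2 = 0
The claim fails at x = 0:
x = 0: LHS = 0² + 3·0 - 2 = -2; -2 = 0 — FAILS

Because a single integer refutes it, the statement is false.

Answer: False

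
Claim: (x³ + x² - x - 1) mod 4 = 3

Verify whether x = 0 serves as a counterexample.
Substitute x = 0 into the relation:
x = 0: LHS = (0³ + 0² - 0 - 1) mod 4 = (-1) mod 4 = 3; 3 = 3 — holds

The claim holds here, so x = 0 is not a counterexample. (A counterexample exists elsewhere, e.g. x = 1.)

Answer: No, x = 0 is not a counterexample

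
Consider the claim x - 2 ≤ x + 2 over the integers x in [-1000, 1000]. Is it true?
Over all integers in [-1000, 1000], LHS − RHS is largest at x = 0, where it equals -4:
x = 0: LHS = 0 - 2 = -2, RHS = 0 + 2 = 2; -2 ≤ 2 — holds
At the ends of the range:
x = -1000: LHS = (-1000) - 2 = -1002, RHS = (-1000) + 2 = -998; -1002 ≤ -998 — holds
x = 1000: LHS = 1000 - 2 = 998, RHS = 1000 + 2 = 1002; 998 ≤ 1002 — holds
Hence LHS − RHS is never positive, i.e. LHS ≤ RHS throughout, so the relation holds for every integer in [-1000, 1000].

No counterexample exists.

Answer: True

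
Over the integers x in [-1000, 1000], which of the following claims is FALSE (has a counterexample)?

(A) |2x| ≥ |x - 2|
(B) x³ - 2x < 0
(A) x = 0: LHS = |2·0| = |0| = 0, RHS = |0 - 2| = |-2| = 2; 0 ≥ 2 — FAILS
(B) x = 0: LHS = 0³ - 2·0 = 0; 0 < 0 — FAILS

Answer: Both A and B are false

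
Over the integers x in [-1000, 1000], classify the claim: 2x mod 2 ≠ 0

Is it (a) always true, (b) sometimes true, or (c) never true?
For a polynomial with integer coefficients, its value mod 2 depends only on x mod 2, so it suffices to check one representative of each residue class, x = 0, 1:
x = 0: LHS = (2·0) mod 2 = 0 mod 2 = 0; 0 ≠ 0 — FAILS
x = 1: LHS = (2·1) mod 2 = 2 mod 2 = 0; 0 ≠ 0 — FAILS
The relation fails in every residue class, so the claimed relation (≠) fails for every integer in [-1000, 1000].

No integer in the range satisfies it.

Answer: Never true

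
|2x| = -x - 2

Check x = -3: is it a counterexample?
Substitute x = -3 into the relation:
x = -3: LHS = |2·(-3)| = |-6| = 6, RHS = -(-3) - 2 = 1; 6 = 1 — FAILS

Since the claim fails at x = -3, this value is a counterexample.

Answer: Yes, x = -3 is a counterexample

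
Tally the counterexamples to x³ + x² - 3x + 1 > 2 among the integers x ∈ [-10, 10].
Counterexamples in [-10, 10]: {-10, -9, -8, -7, -6, -5, -4, -3, 0, 1}.

Counting them gives 10 values.

Answer: 10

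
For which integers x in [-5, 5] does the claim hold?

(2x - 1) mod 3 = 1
Holds for: {-5, -2, 1, 4}
Fails for: {-4, -3, -1, 0, 2, 3, 5}

Answer: {-5, -2, 1, 4}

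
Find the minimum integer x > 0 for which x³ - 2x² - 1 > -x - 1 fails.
Testing positive integers:
x = 1: LHS = 1³ - 2·1² - 1 = -2, RHS = -1 - 1 = -2; -2 > -2 — FAILS  ← smallest positive counterexample

Answer: x = 1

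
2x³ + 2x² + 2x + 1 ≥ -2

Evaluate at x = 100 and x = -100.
x = 100: LHS = 2·100³ + 2·100² + 2·100 + 1 = 2020201; 2020201 ≥ -2 — holds
x = -100: LHS = 2·(-100)³ + 2·(-100)² + 2·(-100) + 1 = -1980199; -1980199 ≥ -2 — FAILS

Answer: Partially: holds for x = 100, fails for x = -100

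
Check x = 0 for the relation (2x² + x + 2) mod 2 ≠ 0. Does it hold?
x = 0: LHS = (2·0² + 0 + 2) mod 2 = 2 mod 2 = 0; 0 ≠ 0 — FAILS

The relation fails at x = 0, so x = 0 is a counterexample.

Answer: No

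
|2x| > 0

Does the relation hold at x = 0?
x = 0: LHS = |2·0| = |0| = 0; 0 > 0 — FAILS

The relation fails at x = 0, so x = 0 is a counterexample.

Answer: No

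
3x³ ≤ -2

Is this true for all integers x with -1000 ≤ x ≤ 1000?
The claim fails at x = 0:
x = 0: LHS = 3·0³ = 0; 0 ≤ -2 — FAILS

Because a single integer refutes it, the statement is false.

Answer: False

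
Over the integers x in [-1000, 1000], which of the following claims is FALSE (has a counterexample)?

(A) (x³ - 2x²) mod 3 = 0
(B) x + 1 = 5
(A) x = 1: LHS = (1³ - 2·1²) mod 3 = (-1) mod 3 = 2; 2 = 0 — FAILS
(B) x = 0: LHS = 0 + 1 = 1; 1 = 5 — FAILS

Answer: Both A and B are false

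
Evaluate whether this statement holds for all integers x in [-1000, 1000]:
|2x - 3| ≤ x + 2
The claim fails at x = 0:
x = 0: LHS = |2·0 - 3| = |-3| = 3, RHS = 0 + 2 = 2; 3 ≤ 2 — FAILS

Because a single integer refutes it, the statement is false.

Answer: False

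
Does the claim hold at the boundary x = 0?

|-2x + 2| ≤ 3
x = 0: LHS = |-2·0 + 2| = |2| = 2; 2 ≤ 3 — holds

The relation is satisfied at x = 0.

Answer: Yes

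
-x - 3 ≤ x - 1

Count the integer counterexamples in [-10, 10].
Counterexamples in [-10, 10]: {-10, -9, -8, -7, -6, -5, -4, -3, -2}.

Counting them gives 9 values.

Answer: 9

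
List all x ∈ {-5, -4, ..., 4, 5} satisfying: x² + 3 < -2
Over all integers in [-5, 5], LHS − RHS is smallest at x = 0, where it equals 5:
x = 0: LHS = 0² + 3 = 3; 3 < -2 — FAILS
At the ends of the range:
x = -5: LHS = (-5)² + 3 = 28; 28 < -2 — FAILS
x = 5: LHS = 5² + 3 = 28; 28 < -2 — FAILS
Hence LHS − RHS is never negative, i.e. LHS ≥ RHS throughout, so the claimed relation (<) fails for every integer in [-5, 5].

Answer: None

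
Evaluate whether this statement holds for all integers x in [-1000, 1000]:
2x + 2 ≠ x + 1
The claim fails at x = -1:
x = -1: LHS = 2·(-1) + 2 = 0, RHS = (-1) + 1 = 0; 0 ≠ 0 — FAILS

Because a single integer refutes it, the statement is false.

Answer: False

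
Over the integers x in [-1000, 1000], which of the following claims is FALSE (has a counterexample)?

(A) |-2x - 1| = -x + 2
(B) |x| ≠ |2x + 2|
(A) x = 0: LHS = |-2·0 - 1| = |-1| = 1, RHS = -0 + 2 = 2; 1 = 2 — FAILS
(B) x = -2: LHS = |-2| = 2, RHS = |2·(-2) + 2| = |-2| = 2; 2 ≠ 2 — FAILS

Answer: Both A and B are false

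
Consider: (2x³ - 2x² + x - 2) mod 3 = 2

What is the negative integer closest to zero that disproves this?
Testing negative integers from -1 downward:
x = -1: LHS = (2·(-1)³ - 2·(-1)² + (-1) - 2) mod 3 = (-7) mod 3 = 2; 2 = 2 — holds
x = -2: LHS = (2·(-2)³ - 2·(-2)² + (-2) - 2) mod 3 = (-28) mod 3 = 2; 2 = 2 — holds
x = -3: LHS = (2·(-3)³ - 2·(-3)² + (-3) - 2) mod 3 = (-77) mod 3 = 1; 1 = 2 — FAILS  ← closest negative counterexample to 0

Answer: x = -3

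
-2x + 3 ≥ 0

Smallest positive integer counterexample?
Testing positive integers:
x = 1: LHS = -2·1 + 3 = 1; 1 ≥ 0 — holds
x = 2: LHS = -2·2 + 3 = -1; -1 ≥ 0 — FAILS  ← smallest positive counterexample

Answer: x = 2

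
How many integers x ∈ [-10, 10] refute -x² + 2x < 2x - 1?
Counterexamples in [-10, 10]: {-1, 0, 1}.

Counting them gives 3 values.

Answer: 3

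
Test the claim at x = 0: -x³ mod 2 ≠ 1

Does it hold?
x = 0: LHS = (-0³) mod 2 = 0 mod 2 = 0; 0 ≠ 1 — holds

The relation is satisfied at x = 0.

Answer: Yes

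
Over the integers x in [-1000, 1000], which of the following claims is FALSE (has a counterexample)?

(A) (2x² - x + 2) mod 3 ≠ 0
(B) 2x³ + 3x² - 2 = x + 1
(A) x = 1: LHS = (2·1² - 1 + 2) mod 3 = 3 mod 3 = 0; 0 ≠ 0 — FAILS
(B) x = 0: LHS = 2·0³ + 3·0² - 2 = -2, RHS = 0 + 1 = 1; -2 = 1 — FAILS

Answer: Both A and B are false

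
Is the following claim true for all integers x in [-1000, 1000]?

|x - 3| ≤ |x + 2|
The claim fails at x = 0:
x = 0: LHS = |0 - 3| = |-3| = 3, RHS = |0 + 2| = |2| = 2; 3 ≤ 2 — FAILS

Because a single integer refutes it, the statement is false.

Answer: False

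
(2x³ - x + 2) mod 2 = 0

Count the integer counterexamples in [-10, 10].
Counterexamples in [-10, 10]: {-9, -7, -5, -3, -1, 1, 3, 5, 7, 9}.

Counting them gives 10 values.

Answer: 10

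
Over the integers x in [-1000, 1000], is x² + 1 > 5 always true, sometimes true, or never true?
Holds at x = 3: LHS = 3² + 1 = 10; 10 > 5 — holds
Fails at x = 0: LHS = 0² + 1 = 1; 1 > 5 — FAILS
It is satisfied by some integers in the range but not all.

Answer: Sometimes true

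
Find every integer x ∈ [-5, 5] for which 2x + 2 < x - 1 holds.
Holds for: {-5, -4}
Fails for: {-3, -2, -1, 0, 1, 2, 3, 4, 5}

Answer: {-5, -4}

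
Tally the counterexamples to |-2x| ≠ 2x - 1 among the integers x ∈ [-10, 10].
Over all integers in [-10, 10], LHS − RHS is always positive; it is smallest at x = 0, where it equals 1:
x = 0: LHS = |-2·0| = |0| = 0, RHS = 2·0 - 1 = -1; 0 ≠ -1 — holds
At the ends of the range:
x = -10: LHS = |-2·(-10)| = |20| = 20, RHS = 2·(-10) - 1 = -21; 20 ≠ -21 — holds
x = 10: LHS = |-2·10| = |-20| = 20, RHS = 2·10 - 1 = 19; 20 ≠ 19 — holds
Hence LHS − RHS is never 0, i.e. the two sides are never equal, so the relation holds for every integer in [-10, 10].

No counterexample appears in that range.

Answer: 0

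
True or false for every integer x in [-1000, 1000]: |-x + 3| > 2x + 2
The claim fails at x = 1:
x = 1: LHS = |-1 + 3| = |2| = 2, RHS = 2·1 + 2 = 4; 2 > 4 — FAILS

Because a single integer refutes it, the statement is false.

Answer: False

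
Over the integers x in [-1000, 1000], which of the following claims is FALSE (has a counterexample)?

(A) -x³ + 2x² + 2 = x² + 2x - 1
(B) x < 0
(A) x = 0: LHS = -0³ + 2·0² + 2 = 2, RHS = 0² + 2·0 - 1 = -1; 2 = -1 — FAILS
(B) x = 0: 0 < 0 — FAILS

Answer: Both A and B are false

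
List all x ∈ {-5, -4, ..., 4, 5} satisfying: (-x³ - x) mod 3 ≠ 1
Holds for: {-4, -3, -1, 0, 2, 3, 5}
Fails for: {-5, -2, 1, 4}

Answer: {-4, -3, -1, 0, 2, 3, 5}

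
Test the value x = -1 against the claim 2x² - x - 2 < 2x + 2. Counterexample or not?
Substitute x = -1 into the relation:
x = -1: LHS = 2·(-1)² - (-1) - 2 = 1, RHS = 2·(-1) + 2 = 0; 1 < 0 — FAILS

Since the claim fails at x = -1, this value is a counterexample.

Answer: Yes, x = -1 is a counterexample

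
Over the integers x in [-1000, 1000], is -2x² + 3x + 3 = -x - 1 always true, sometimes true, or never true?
Track d = LHS − RHS over the integers in [-1000, 1000]. Equality would need d = 0, but d changes sign only between consecutive integers, jumping over 0:
x = -1: LHS = -2·(-1)² + 3·(-1) + 3 = -2, RHS = -(-1) - 1 = 0; -2 = 0 — FAILS  (d = -2)
x = 0: LHS = -2·0² + 3·0 + 3 = 3, RHS = -0 - 1 = -1; 3 = -1 — FAILS  (d = 4)
x = 2: LHS = -2·2² + 3·2 + 3 = 1, RHS = -2 - 1 = -3; 1 = -3 — FAILS  (d = 4)
x = 3: LHS = -2·3² + 3·3 + 3 = -6, RHS = -3 - 1 = -4; -6 = -4 — FAILS  (d = -2)
Away from these crossings d keeps a constant sign, and checking every integer in [-1000, 1000] confirms d ≠ 0 throughout. Hence the two sides are never equal, so the claimed relation (=) fails for every integer in [-1000, 1000].

No integer in the range satisfies it.

Answer: Never true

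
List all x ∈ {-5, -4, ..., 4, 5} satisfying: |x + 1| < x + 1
Over all integers in [-5, 5], LHS − RHS is smallest at x = 0, where it equals 0:
x = 0: LHS = |0 + 1| = |1| = 1, RHS = 0 + 1 = 1; 1 < 1 — FAILS
At the ends of the range:
x = -5: LHS = |(-5) + 1| = |-4| = 4, RHS = (-5) + 1 = -4; 4 < -4 — FAILS
x = 5: LHS = |5 + 1| = |6| = 6, RHS = 5 + 1 = 6; 6 < 6 — FAILS
Hence LHS − RHS is never negative, i.e. LHS ≥ RHS throughout, so the claimed relation (<) fails for every integer in [-5, 5].

Answer: None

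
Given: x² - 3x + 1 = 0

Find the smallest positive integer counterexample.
Testing positive integers:
x = 1: LHS = 1² - 3·1 + 1 = -1; -1 = 0 — FAILS  ← smallest positive counterexample

Answer: x = 1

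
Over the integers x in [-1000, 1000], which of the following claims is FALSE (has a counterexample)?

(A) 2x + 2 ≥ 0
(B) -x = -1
(A) x = -2: LHS = 2·(-2) + 2 = -2; -2 ≥ 0 — FAILS
(B) x = 0: LHS = -0 = 0; 0 = -1 — FAILS

Answer: Both A and B are false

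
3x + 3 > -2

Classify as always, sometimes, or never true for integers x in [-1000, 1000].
Holds at x = 0: LHS = 3·0 + 3 = 3; 3 > -2 — holds
Fails at x = -2: LHS = 3·(-2) + 3 = -3; -3 > -2 — FAILS
It is satisfied by some integers in the range but not all.

Answer: Sometimes true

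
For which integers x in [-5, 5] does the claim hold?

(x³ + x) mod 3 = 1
Holds for: {-4, -1, 2, 5}
Fails for: {-5, -3, -2, 0, 1, 3, 4}

Answer: {-4, -1, 2, 5}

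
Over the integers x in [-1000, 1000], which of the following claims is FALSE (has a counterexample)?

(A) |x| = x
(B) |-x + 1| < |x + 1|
(A) x = -1: LHS = |-1| = 1; 1 = -1 — FAILS
(B) x = 0: LHS = |-0 + 1| = |1| = 1, RHS = |0 + 1| = |1| = 1; 1 < 1 — FAILS

Answer: Both A and B are false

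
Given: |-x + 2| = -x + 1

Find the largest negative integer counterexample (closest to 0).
Testing negative integers from -1 downward:
x = -1: LHS = |-(-1) + 2| = |3| = 3, RHS = -(-1) + 1 = 2; 3 = 2 — FAILS  ← closest negative counterexample to 0

Answer: x = -1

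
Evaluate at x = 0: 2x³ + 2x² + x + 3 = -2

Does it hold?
x = 0: LHS = 2·0³ + 2·0² + 0 + 3 = 3; 3 = -2 — FAILS

The relation fails at x = 0, so x = 0 is a counterexample.

Answer: No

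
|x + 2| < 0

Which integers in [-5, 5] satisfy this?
An absolute value is never negative, so the left side is ≥ 0 for every x, while the right side is 0. Tightest case in [-5, 5] is x = -2:
x = -2: LHS = |(-2) + 2| = |0| = 0; 0 < 0 — FAILS
Hence LHS − RHS is never negative, i.e. LHS ≥ RHS throughout, so the claimed relation (<) fails for every integer in [-5, 5].

Answer: None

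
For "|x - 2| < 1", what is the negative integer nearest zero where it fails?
Testing negative integers from -1 downward:
x = -1: LHS = |(-1) - 2| = |-3| = 3; 3 < 1 — FAILS  ← closest negative counterexample to 0

Answer: x = -1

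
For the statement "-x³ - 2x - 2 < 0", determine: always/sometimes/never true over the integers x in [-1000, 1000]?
Holds at x = 0: LHS = -0³ - 2·0 - 2 = -2; -2 < 0 — holds
Fails at x = -1: LHS = -(-1)³ - 2·(-1) - 2 = 1; 1 < 0 — FAILS
It is satisfied by some integers in the range but not all.

Answer: Sometimes true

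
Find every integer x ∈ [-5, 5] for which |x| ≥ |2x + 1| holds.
Holds for: {-1}
Fails for: {-5, -4, -3, -2, 0, 1, 2, 3, 4, 5}

Answer: {-1}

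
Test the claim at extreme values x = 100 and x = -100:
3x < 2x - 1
x = 100: LHS = 3·100 = 300, RHS = 2·100 - 1 = 199; 300 < 199 — FAILS
x = -100: LHS = 3·(-100) = -300, RHS = 2·(-100) - 1 = -201; -300 < -201 — holds

Answer: Partially: fails for x = 100, holds for x = -100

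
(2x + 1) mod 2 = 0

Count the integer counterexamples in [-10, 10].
Counterexamples in [-10, 10]: {-10, -9, -8, -7, -6, -5, -4, -3, -2, -1, 0, 1, 2, 3, 4, 5, 6, 7, 8, 9, 10}.

Counting them gives 21 values.

Answer: 21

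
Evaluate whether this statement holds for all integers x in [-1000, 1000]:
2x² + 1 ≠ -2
Over all integers in [-1000, 1000], LHS − RHS is always positive; it is smallest at x = 0, where it equals 3:
x = 0: LHS = 2·0² + 1 = 1; 1 ≠ -2 — holds
At the ends of the range:
x = -1000: LHS = 2·(-1000)² + 1 = 2000001; 2000001 ≠ -2 — holds
x = 1000: LHS = 2·1000² + 1 = 2000001; 2000001 ≠ -2 — holds
Hence LHS − RHS is never 0, i.e. the two sides are never equal, so the relation holds for every integer in [-1000, 1000].

No counterexample exists.

Answer: True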